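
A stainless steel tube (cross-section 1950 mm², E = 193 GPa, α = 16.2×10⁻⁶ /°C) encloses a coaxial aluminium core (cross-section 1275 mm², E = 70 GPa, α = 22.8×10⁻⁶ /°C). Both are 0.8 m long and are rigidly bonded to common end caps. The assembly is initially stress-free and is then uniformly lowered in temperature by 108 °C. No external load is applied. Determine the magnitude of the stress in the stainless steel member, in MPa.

Both members must finish at the same length. With the larger α, the aluminium tends to over-contract; the plates restrain it, putting the aluminium in tension and the stainless steel in compression. With no external load the two internal forces are equal and opposite, magnitude P.
Equating the net (thermal + elastic) strains gives |α₁ − α₂|·ΔT = P·[1/(A₁E₁) + 1/(A₂E₂)].
|α₁ − α₂|·ΔT = 6.6×10⁻⁶ × 108 = 0.0007128.
1/(A₁E₁) + 1/(A₂E₂) = 1/(1950×193×10³) + 1/(1275×70×10³) = 1.386×10⁻⁸ N⁻¹.
P = 0.0007128 / 1.386×10⁻⁸ = 51420 N = 51.42 kN.
σ_{stainless steel} = P/A₁ = 51420/1950 = 26.37 MPa, compressive.

σ ≈ 26.4 MPa (compressive)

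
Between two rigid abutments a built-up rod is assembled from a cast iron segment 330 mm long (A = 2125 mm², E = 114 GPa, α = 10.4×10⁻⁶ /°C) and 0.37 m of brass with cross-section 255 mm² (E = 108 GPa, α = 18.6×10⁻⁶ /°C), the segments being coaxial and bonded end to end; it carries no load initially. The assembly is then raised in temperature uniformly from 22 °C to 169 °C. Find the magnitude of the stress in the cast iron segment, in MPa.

Free thermal expansion of the whole bar: Σ αᵢΔT Lᵢ = 10.4×10⁻⁶×147×330 + 18.6×10⁻⁶×147×370 = 1.516 mm.
Since the ends are fixed, an axial force P builds up, equal in every segment, with P · Σ Lᵢ/(AᵢEᵢ) = δ_free.
Σ Lᵢ/(AᵢEᵢ) = 330/(2125×114×10³) + 370/(255×108×10³) = 1.48×10⁻⁵ mm/N.
P = 1.516 / 1.48×10⁻⁵ = 102500 N = 102.5 kN, compressive.
σ_{cast iron} = P / A = 102500 / 2125 = 48.22 MPa.

σ ≈ 48.2 MPa (compressive)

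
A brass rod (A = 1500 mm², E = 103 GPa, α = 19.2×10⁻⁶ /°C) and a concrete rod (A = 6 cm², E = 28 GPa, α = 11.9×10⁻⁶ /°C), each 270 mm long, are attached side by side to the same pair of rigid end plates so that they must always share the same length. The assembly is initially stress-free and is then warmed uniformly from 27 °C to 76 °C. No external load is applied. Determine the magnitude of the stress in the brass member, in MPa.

σ ≈ 3.61 MPa (compressive)

Equilibrium of a rigid end plate with no external load gives equal and opposite internal forces ±P in the two members. Since α_{brass} > α_{concrete}, heating drives the brass into compression and the concrete into tension.
Compatibility of the two members (thermal + elastic change equal): (α₁ − α₂)ΔT = P·[1/(A₁E₁) + 1/(A₂E₂)].
|α₁ − α₂|·ΔT = 7.3×10⁻⁶ × 49 = 0.0003577.
1/(A₁E₁) + 1/(A₂E₂) = 1/(1500×103×10³) + 1/(600×28×10³) = 6.6×10⁻⁸ N⁻¹.
P = 0.0003577 / 6.6×10⁻⁸ = 5420 N = 5.42 kN.
σ_{brass} = P/A₁ = 5420/1500 = 3.613 MPa, compressive.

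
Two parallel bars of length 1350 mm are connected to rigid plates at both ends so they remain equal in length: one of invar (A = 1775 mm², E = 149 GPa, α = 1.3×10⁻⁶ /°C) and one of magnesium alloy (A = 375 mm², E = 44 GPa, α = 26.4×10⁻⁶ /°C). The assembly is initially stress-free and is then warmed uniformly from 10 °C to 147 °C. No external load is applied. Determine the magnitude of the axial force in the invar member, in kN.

P ≈ 53.4 kN (tensile in the invar)

Equilibrium of a rigid end plate with no external load gives equal and opposite internal forces ±P in the two members. Since α_{magnesium alloy} > α_{invar}, heating drives the magnesium alloy into compression and the invar into tension.
Setting the final lengths equal and cancelling L: (α₁ − α₂)ΔT = P/(A₁E₁) + P/(A₂E₂).
|α₁ − α₂|·ΔT = 25.1×10⁻⁶ × 137 = 0.003439.
1/(A₁E₁) + 1/(A₂E₂) = 1/(1775×149×10³) + 1/(375×44×10³) = 6.439×10⁻⁸ N⁻¹.
P = 0.003439 / 6.439×10⁻⁸ = 53410 N = 53.41 kN.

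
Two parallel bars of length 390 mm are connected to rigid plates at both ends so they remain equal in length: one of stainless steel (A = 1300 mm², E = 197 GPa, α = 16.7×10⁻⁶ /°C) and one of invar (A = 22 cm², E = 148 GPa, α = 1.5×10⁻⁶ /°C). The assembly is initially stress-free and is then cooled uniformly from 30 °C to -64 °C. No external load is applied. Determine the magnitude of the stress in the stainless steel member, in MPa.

Both members must finish at the same length. With the larger α, the stainless steel tends to over-contract; the plates restrain it, putting the stainless steel in tension and the invar in compression. With no external load the two internal forces are equal and opposite, magnitude P.
Equating the net (thermal + elastic) strains gives |α₁ − α₂|·ΔT = P·[1/(A₁E₁) + 1/(A₂E₂)].
|α₁ − α₂|·ΔT = 15.2×10⁻⁶ × 94 = 0.001429.
1/(A₁E₁) + 1/(A₂E₂) = 1/(1300×197×10³) + 1/(2200×148×10³) = 6.976×10⁻⁹ N⁻¹.
So P = 0.001429 / 6.976×10⁻⁹ = 204.8 kN.
σ_{stainless steel} = P/A₁ = 204800/1300 = 157.6 MPa, tensile.

σ ≈ 158 MPa (tensile)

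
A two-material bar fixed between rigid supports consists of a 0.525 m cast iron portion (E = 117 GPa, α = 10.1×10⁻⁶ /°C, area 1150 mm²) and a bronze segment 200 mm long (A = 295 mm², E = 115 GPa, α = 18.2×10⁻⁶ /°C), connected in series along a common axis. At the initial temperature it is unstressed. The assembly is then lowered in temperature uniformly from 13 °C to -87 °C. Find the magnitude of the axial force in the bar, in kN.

If the supports were absent, the total length change would be Σ αᵢΔT Lᵢ = 10.1×10⁻⁶×100×525 + 18.2×10⁻⁶×100×200 = 0.8942 mm.
Since the ends are fixed, an axial force P builds up, equal in every segment, with P · Σ Lᵢ/(AᵢEᵢ) = δ_free.
Σ Lᵢ/(AᵢEᵢ) = 525/(1150×117×10³) + 200/(295×115×10³) = 9.797×10⁻⁶ mm/N.
So P = 0.8942 / 9.797×10⁻⁶ = 91.28 kN, tensile.

P ≈ 91.3 kN (tensile)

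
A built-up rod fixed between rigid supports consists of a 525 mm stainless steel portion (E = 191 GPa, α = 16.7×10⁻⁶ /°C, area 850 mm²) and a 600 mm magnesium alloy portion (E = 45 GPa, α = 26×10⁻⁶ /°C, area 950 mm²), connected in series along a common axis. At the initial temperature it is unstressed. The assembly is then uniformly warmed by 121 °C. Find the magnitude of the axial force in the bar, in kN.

If the supports were absent, the total length change would be Σ αᵢΔT Lᵢ = 16.7×10⁻⁶×121×525 + 26×10⁻⁶×121×600 = 2.948 mm.
Since the ends are fixed, an axial force P builds up, equal in every segment, with P · Σ Lᵢ/(AᵢEᵢ) = δ_free.
The series flexibility is Σ Lᵢ/(AᵢEᵢ) = 525/(850×191×10³) + 600/(950×45×10³) = 1.727×10⁻⁵ mm/N.
P = 2.948 / 1.727×10⁻⁵ = 170700 N = 170.7 kN, compressive.

P ≈ 171 kN (compressive)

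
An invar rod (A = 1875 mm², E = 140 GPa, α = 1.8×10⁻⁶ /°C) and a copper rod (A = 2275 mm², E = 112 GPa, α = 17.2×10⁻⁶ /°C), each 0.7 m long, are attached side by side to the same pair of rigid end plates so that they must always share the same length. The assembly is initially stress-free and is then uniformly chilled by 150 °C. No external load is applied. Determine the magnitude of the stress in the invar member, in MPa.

Both members must finish at the same length. With the larger α, the copper tends to over-contract; the plates restrain it, putting the copper in tension and the invar in compression. With no external load the two internal forces are equal and opposite, magnitude P.
Equating the net (thermal + elastic) strains gives |α₁ − α₂|·ΔT = P·[1/(A₁E₁) + 1/(A₂E₂)].
|α₁ − α₂|·ΔT = 15.4×10⁻⁶ × 150 = 0.00231.
1/(A₁E₁) + 1/(A₂E₂) = 1/(1875×140×10³) + 1/(2275×112×10³) = 7.734×10⁻⁹ N⁻¹.
P = 0.00231 / 7.734×10⁻⁹ = 298700 N = 298.7 kN.
σ_{invar} = P/A₁ = 298700/1875 = 159.3 MPa, compressive.

σ ≈ 159 MPa (compressive)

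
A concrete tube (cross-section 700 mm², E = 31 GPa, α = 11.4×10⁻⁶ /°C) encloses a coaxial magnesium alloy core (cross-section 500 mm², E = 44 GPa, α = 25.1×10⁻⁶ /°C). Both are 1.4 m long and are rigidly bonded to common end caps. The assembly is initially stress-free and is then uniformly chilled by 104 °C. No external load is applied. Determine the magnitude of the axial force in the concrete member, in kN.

P ≈ 15.6 kN (compressive in the concrete)

Both members must finish at the same length. With the larger α, the magnesium alloy tends to over-contract; the plates restrain it, putting the magnesium alloy in tension and the concrete in compression. With no external load the two internal forces are equal and opposite, magnitude P.
Setting the final lengths equal and cancelling L: (α₁ − α₂)ΔT = P/(A₁E₁) + P/(A₂E₂).
|α₁ − α₂|·ΔT = 13.7×10⁻⁶ × 104 = 0.001425.
1/(A₁E₁) + 1/(A₂E₂) = 1/(700×31×10³) + 1/(500×44×10³) = 9.154×10⁻⁸ N⁻¹.
So P = 0.001425 / 9.154×10⁻⁸ = 15.57 kN.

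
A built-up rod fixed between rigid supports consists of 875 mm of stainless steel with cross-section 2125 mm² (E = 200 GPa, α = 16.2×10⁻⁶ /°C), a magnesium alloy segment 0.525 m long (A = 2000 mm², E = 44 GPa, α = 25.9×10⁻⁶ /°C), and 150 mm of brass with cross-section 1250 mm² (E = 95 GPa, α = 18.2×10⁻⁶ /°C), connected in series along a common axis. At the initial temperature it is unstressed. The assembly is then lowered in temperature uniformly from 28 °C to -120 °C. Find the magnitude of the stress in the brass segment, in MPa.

σ ≈ 389 MPa (tensile)

Free thermal contraction of the whole bar: Σ αᵢΔT Lᵢ = 16.2×10⁻⁶×148×875 + 25.9×10⁻⁶×148×525 + 18.2×10⁻⁶×148×150 = 4.514 mm.
Since the ends are fixed, an axial force P builds up, equal in every segment, with P · Σ Lᵢ/(AᵢEᵢ) = δ_free.
The series flexibility is Σ Lᵢ/(AᵢEᵢ) = 875/(2125×200×10³) + 525/(2000×44×10³) + 150/(1250×95×10³) = 9.288×10⁻⁶ mm/N.
P = 4.514 / 9.288×10⁻⁶ = 486000 N = 486 kN, tensile.
σ_{brass} = P / A = 486000 / 1250 = 388.8 MPa.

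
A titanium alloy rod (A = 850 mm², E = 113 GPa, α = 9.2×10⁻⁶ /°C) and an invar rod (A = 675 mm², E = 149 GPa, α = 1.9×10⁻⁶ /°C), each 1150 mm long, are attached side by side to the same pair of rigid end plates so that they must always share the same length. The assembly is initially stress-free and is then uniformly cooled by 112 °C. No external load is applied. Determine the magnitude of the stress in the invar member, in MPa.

Both members must finish at the same length. With the larger α, the titanium alloy tends to over-contract; the plates restrain it, putting the titanium alloy in tension and the invar in compression. With no external load the two internal forces are equal and opposite, magnitude P.
Setting the final lengths equal and cancelling L: (α₁ − α₂)ΔT = P/(A₁E₁) + P/(A₂E₂).
|α₁ − α₂|·ΔT = 7.3×10⁻⁶ × 112 = 0.0008176.
1/(A₁E₁) + 1/(A₂E₂) = 1/(850×113×10³) + 1/(675×149×10³) = 2.035×10⁻⁸ N⁻¹.
So P = 0.0008176 / 2.035×10⁻⁸ = 40.17 kN.
σ_{invar} = P/A₂ = 40170/675 = 59.51 MPa, compressive.

σ ≈ 59.5 MPa (compressive)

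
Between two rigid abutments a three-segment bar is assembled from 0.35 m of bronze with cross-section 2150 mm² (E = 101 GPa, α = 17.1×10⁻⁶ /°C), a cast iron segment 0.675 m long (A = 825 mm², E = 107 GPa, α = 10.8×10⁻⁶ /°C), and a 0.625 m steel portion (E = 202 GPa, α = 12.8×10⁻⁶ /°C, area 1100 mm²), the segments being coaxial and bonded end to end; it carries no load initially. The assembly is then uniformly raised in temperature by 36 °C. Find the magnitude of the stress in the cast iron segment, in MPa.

σ ≈ 76.9 MPa (compressive)

Free thermal expansion of the whole bar: Σ αᵢΔT Lᵢ = 17.1×10⁻⁶×36×350 + 10.8×10⁻⁶×36×675 + 12.8×10⁻⁶×36×625 = 0.7659 mm.
The walls prevent any net length change, so an axial force P (same in every segment) develops. Compatibility: P · Σ Lᵢ/(AᵢEᵢ) = δ_free.
Σ Lᵢ/(AᵢEᵢ) = 350/(2150×101×10³) + 675/(825×107×10³) + 625/(1100×202×10³) = 1.207×10⁻⁵ mm/N.
So P = 0.7659 / 1.207×10⁻⁵ = 63.45 kN, compressive.
σ_{cast iron} = P / A = 63450 / 825 = 76.91 MPa.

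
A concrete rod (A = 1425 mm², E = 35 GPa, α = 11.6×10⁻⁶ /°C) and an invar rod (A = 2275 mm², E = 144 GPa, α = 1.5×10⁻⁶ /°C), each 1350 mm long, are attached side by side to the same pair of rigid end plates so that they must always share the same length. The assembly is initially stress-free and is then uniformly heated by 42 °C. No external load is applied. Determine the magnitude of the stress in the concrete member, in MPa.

σ ≈ 12.9 MPa (compressive)

Both members must finish at the same length. With the larger α, the concrete tends to over-expand; the plates restrain it, putting the concrete in compression and the invar in tension. With no external load the two internal forces are equal and opposite, magnitude P.
Setting the final lengths equal and cancelling L: (α₁ − α₂)ΔT = P/(A₁E₁) + P/(A₂E₂).
|α₁ − α₂|·ΔT = 10.1×10⁻⁶ × 42 = 0.0004242.
1/(A₁E₁) + 1/(A₂E₂) = 1/(1425×35×10³) + 1/(2275×144×10³) = 2.31×10⁻⁸ N⁻¹.
So P = 0.0004242 / 2.31×10⁻⁸ = 18.36 kN.
σ_{concrete} = P/A₁ = 18360/1425 = 12.89 MPa, compressive.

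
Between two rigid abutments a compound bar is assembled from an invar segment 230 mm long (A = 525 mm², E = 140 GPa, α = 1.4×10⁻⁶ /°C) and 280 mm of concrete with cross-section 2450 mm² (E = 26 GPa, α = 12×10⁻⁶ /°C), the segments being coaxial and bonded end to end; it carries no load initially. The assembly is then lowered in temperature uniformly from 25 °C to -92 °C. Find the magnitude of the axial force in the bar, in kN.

With the walls removed the bar would change length by δ_free = Σ αᵢΔT Lᵢ = 1.4×10⁻⁶×117×230 + 12×10⁻⁶×117×280 = 0.4308 mm.
Since the ends are fixed, an axial force P builds up, equal in every segment, with P · Σ Lᵢ/(AᵢEᵢ) = δ_free.
Σ Lᵢ/(AᵢEᵢ) = 230/(525×140×10³) + 280/(2450×26×10³) = 7.525×10⁻⁶ mm/N.
So P = 0.4308 / 7.525×10⁻⁶ = 57.25 kN, tensile.

P ≈ 57.2 kN (tensile)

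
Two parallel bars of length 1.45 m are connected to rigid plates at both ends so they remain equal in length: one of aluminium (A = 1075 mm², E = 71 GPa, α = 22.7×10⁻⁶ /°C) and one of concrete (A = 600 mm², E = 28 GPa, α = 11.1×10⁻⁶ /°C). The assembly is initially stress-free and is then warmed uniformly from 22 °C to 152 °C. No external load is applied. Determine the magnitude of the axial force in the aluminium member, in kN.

The aluminium has the larger α, so on heating it would change length more than the concrete if both were free. The rigid plates force a common final length, so the aluminium is put into compression and the concrete into tension, with equal and opposite forces P (no external load).
Equating the net (thermal + elastic) strains gives |α₁ − α₂|·ΔT = P·[1/(A₁E₁) + 1/(A₂E₂)].
|α₁ − α₂|·ΔT = 11.6×10⁻⁶ × 130 = 0.001508.
1/(A₁E₁) + 1/(A₂E₂) = 1/(1075×71×10³) + 1/(600×28×10³) = 7.263×10⁻⁸ N⁻¹.
So P = 0.001508 / 7.263×10⁻⁸ = 20.76 kN.

P ≈ 20.8 kN (compressive in the aluminium)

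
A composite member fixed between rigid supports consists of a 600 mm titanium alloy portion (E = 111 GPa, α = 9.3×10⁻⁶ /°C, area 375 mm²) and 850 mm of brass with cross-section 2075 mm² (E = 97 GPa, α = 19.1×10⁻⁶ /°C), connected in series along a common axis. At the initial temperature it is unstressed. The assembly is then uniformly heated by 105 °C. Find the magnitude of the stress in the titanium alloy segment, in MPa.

If the supports were absent, the total length change would be Σ αᵢΔT Lᵢ = 9.3×10⁻⁶×105×600 + 19.1×10⁻⁶×105×850 = 2.291 mm.
Since the ends are fixed, an axial force P builds up, equal in every segment, with P · Σ Lᵢ/(AᵢEᵢ) = δ_free.
Σ Lᵢ/(AᵢEᵢ) = 600/(375×111×10³) + 850/(2075×97×10³) = 1.864×10⁻⁵ mm/N.
Hence P = δ_free / Σ(L/AE) = 2.291/1.864×10⁻⁵ = 122.9 kN (compressive).
σ_{titanium alloy} = P / A = 122900 / 375 = 327.7 MPa.

σ ≈ 328 MPa (compressive)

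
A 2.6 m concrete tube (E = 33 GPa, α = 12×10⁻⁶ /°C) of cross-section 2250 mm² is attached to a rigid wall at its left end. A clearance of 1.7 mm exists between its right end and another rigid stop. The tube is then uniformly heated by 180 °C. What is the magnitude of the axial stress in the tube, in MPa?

σ ≈ 49.7 MPa (compressive)

If the wall were absent the tube would grow by αΔT L = 12×10⁻⁶ × 180 × 2600 = 5.616 mm.
After closing the 1.7 mm clearance, 5.616 − 1.7 = 3.916 mm of expansion remains to be suppressed by the wall.
Compatibility: PL/(AE) = 3.916 mm, so σ = P/A = E × (3.916/2600) = 49.7 MPa.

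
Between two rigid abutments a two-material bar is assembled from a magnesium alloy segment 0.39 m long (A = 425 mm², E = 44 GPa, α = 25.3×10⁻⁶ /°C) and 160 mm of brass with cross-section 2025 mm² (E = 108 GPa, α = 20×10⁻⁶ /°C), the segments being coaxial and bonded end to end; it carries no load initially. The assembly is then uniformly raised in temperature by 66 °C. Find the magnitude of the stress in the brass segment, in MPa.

If the supports were absent, the total length change would be Σ αᵢΔT Lᵢ = 25.3×10⁻⁶×66×390 + 20×10⁻⁶×66×160 = 0.8624 mm.
The walls prevent any net length change, so an axial force P (same in every segment) develops. Compatibility: P · Σ Lᵢ/(AᵢEᵢ) = δ_free.
Σ Lᵢ/(AᵢEᵢ) = 390/(425×44×10³) + 160/(2025×108×10³) = 2.159×10⁻⁵ mm/N.
Hence P = δ_free / Σ(L/AE) = 0.8624/2.159×10⁻⁵ = 39.95 kN (compressive).
σ_{brass} = P / A = 39950 / 2025 = 19.73 MPa.

σ ≈ 19.7 MPa (compressive)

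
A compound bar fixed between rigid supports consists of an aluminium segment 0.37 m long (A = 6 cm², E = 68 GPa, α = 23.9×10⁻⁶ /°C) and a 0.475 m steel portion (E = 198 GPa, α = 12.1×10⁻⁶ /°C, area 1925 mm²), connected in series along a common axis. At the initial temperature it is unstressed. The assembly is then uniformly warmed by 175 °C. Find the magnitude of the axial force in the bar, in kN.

P ≈ 248 kN (compressive)

With the walls removed the bar would change length by δ_free = Σ αᵢΔT Lᵢ = 23.9×10⁻⁶×175×370 + 12.1×10⁻⁶×175×475 = 2.553 mm.
The walls prevent any net length change, so an axial force P (same in every segment) develops. Compatibility: P · Σ Lᵢ/(AᵢEᵢ) = δ_free.
Σ Lᵢ/(AᵢEᵢ) = 370/(600×68×10³) + 475/(1925×198×10³) = 1.031×10⁻⁵ mm/N.
P = 2.553 / 1.031×10⁻⁵ = 247500 N = 247.5 kN, compressive.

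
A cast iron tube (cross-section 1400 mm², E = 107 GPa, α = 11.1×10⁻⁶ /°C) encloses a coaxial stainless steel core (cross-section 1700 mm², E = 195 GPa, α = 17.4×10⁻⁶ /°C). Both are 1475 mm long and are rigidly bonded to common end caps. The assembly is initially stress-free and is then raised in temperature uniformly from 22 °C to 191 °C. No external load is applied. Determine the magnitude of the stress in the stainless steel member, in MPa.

Equilibrium of a rigid end plate with no external load gives equal and opposite internal forces ±P in the two members. Since α_{stainless steel} > α_{cast iron}, heating drives the stainless steel into compression and the cast iron into tension.
Compatibility of the two members (thermal + elastic change equal): (α₁ − α₂)ΔT = P·[1/(A₁E₁) + 1/(A₂E₂)].
|α₁ − α₂|·ΔT = 6.3×10⁻⁶ × 169 = 0.001065.
1/(A₁E₁) + 1/(A₂E₂) = 1/(1400×107×10³) + 1/(1700×195×10³) = 9.692×10⁻⁹ N⁻¹.
P = 0.001065 / 9.692×10⁻⁹ = 109900 N = 109.9 kN.
σ_{stainless steel} = P/A₂ = 109900/1700 = 64.62 MPa, compressive.

σ ≈ 64.6 MPa (compressive)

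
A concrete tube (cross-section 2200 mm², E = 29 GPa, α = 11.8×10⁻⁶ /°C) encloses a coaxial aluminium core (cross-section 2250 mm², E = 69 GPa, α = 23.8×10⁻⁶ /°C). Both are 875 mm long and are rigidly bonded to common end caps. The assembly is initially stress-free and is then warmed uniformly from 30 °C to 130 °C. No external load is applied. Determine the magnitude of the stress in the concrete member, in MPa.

σ ≈ 24.7 MPa (tensile)

Equilibrium of a rigid end plate with no external load gives equal and opposite internal forces ±P in the two members. Since α_{aluminium} > α_{concrete}, heating drives the aluminium into compression and the concrete into tension.
Setting the final lengths equal and cancelling L: (α₁ − α₂)ΔT = P/(A₁E₁) + P/(A₂E₂).
|α₁ − α₂|·ΔT = 12×10⁻⁶ × 100 = 0.0012.
1/(A₁E₁) + 1/(A₂E₂) = 1/(2200×29×10³) + 1/(2250×69×10³) = 2.212×10⁻⁸ N⁻¹.
So P = 0.0012 / 2.212×10⁻⁸ = 54.26 kN.
σ_{concrete} = P/A₁ = 54260/2200 = 24.66 MPa, tensile.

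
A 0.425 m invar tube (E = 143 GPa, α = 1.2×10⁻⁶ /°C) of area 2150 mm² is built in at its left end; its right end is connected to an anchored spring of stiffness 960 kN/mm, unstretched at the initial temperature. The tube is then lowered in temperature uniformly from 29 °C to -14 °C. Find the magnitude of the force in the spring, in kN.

The unrestrained thermal change is αΔT L = 1.2×10⁻⁶ × 43 × 425 = 0.02193 mm.
With a force P in the spring, the elastic change of the tube is PL/(AE) and that of the spring is P/k; compatibility requires their sum to equal δ_free.
P [ L/(AE) + 1/k ] = δ_free → P [ 425/(2150×143×10³) + 1/(960×10³) ] = 0.02193.
P = 0.02193 / 2.424×10⁻⁶ = 9047 N.

P ≈ 9.05 kN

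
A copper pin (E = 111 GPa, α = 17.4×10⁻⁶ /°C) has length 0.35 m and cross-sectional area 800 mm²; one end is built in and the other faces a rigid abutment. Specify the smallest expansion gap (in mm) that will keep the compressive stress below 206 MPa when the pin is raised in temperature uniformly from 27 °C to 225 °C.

g ≈ 0.556 mm

Free expansion if unrestrained: δ_free = αΔT L = 17.4×10⁻⁶ × 198 × 350 = 1.206 mm.
A stress of 206 MPa corresponds to the wall pushing the pin back by σL/E = 206×350/(111×10³) = 0.6495 mm.
So the gap has to take up the difference, g_min = δ_free − σL/E = 1.206 − 0.6495 = 0.5563 mm.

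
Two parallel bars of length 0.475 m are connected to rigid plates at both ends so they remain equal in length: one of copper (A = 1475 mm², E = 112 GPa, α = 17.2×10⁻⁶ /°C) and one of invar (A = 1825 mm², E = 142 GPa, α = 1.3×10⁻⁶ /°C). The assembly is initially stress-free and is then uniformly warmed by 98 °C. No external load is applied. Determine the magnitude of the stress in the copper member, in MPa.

σ ≈ 107 MPa (compressive)

Both members must finish at the same length. With the larger α, the copper tends to over-expand; the plates restrain it, putting the copper in compression and the invar in tension. With no external load the two internal forces are equal and opposite, magnitude P.
Setting the final lengths equal and cancelling L: (α₁ − α₂)ΔT = P/(A₁E₁) + P/(A₂E₂).
|α₁ − α₂|·ΔT = 15.9×10⁻⁶ × 98 = 0.001558.
1/(A₁E₁) + 1/(A₂E₂) = 1/(1475×112×10³) + 1/(1825×142×10³) = 9.912×10⁻⁹ N⁻¹.
P = 0.001558 / 9.912×10⁻⁹ = 157200 N = 157.2 kN.
σ_{copper} = P/A₁ = 157200/1475 = 106.6 MPa, compressive.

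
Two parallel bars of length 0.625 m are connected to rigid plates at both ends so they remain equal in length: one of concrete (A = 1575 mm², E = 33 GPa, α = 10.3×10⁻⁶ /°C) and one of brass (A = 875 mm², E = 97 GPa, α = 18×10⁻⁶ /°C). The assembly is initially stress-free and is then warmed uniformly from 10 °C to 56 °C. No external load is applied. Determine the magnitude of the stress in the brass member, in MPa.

The brass has the larger α, so on heating it would change length more than the concrete if both were free. The rigid plates force a common final length, so the brass is put into compression and the concrete into tension, with equal and opposite forces P (no external load).
Equating the net (thermal + elastic) strains gives |α₁ − α₂|·ΔT = P·[1/(A₁E₁) + 1/(A₂E₂)].
|α₁ − α₂|·ΔT = 7.7×10⁻⁶ × 46 = 0.0003542.
1/(A₁E₁) + 1/(A₂E₂) = 1/(1575×33×10³) + 1/(875×97×10³) = 3.102×10⁻⁸ N⁻¹.
P = 0.0003542 / 3.102×10⁻⁸ = 11420 N = 11.42 kN.
σ_{brass} = P/A₂ = 11420/875 = 13.05 MPa, compressive.

σ ≈ 13 MPa (compressive)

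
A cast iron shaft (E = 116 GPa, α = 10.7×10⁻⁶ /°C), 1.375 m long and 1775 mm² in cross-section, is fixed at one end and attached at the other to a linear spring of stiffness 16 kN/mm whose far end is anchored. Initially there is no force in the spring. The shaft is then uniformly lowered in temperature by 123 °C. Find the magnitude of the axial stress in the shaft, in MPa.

σ ≈ 14.7 MPa (tensile)

Free thermal contraction: δ_free = αΔT L = 10.7×10⁻⁶ × 123 × 1375 = 1.81 mm.
With a force P in the spring, the elastic change of the shaft is PL/(AE) and that of the spring is P/k; compatibility requires their sum to equal δ_free.
P [ L/(AE) + 1/k ] = δ_free → P [ 1375/(1775×116×10³) + 1/(16×10³) ] = 1.81.
P = 1.81 / 6.918×10⁻⁵ = 26160 N.
σ = P/A = 26160/1775 = 14.74 MPa.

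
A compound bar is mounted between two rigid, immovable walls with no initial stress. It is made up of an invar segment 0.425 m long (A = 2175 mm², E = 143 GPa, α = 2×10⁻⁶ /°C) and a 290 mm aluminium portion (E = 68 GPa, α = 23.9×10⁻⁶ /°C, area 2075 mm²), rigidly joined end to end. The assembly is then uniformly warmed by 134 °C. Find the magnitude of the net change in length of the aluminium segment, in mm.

With the walls removed the bar would change length by δ_free = Σ αᵢΔT Lᵢ = 2×10⁻⁶×134×425 + 23.9×10⁻⁶×134×290 = 1.043 mm.
Since the ends are fixed, an axial force P builds up, equal in every segment, with P · Σ Lᵢ/(AᵢEᵢ) = δ_free.
Σ Lᵢ/(AᵢEᵢ) = 425/(2175×143×10³) + 290/(2075×68×10³) = 3.422×10⁻⁶ mm/N.
So P = 1.043 / 3.422×10⁻⁶ = 304.7 kN, compressive.
For the aluminium segment, free thermal change = 23.9×10⁻⁶×134×290 = 0.9288 mm and elastic change from P = 304700×290/(2075×68×10³) = 0.6263 mm; these oppose, so the net change is 0.302 mm (segment lengthens).

|ΔL| ≈ 0.302 mm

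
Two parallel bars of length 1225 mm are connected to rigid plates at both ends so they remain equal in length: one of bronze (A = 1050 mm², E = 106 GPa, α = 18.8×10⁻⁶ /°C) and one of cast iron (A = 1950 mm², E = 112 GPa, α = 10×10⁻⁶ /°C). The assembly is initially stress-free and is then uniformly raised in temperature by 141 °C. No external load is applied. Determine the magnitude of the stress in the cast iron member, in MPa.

σ ≈ 46.9 MPa (tensile)

Equilibrium of a rigid end plate with no external load gives equal and opposite internal forces ±P in the two members. Since α_{bronze} > α_{cast iron}, heating drives the bronze into compression and the cast iron into tension.
Equating the net (thermal + elastic) strains gives |α₁ − α₂|·ΔT = P·[1/(A₁E₁) + 1/(A₂E₂)].
|α₁ − α₂|·ΔT = 8.8×10⁻⁶ × 141 = 0.001241.
1/(A₁E₁) + 1/(A₂E₂) = 1/(1050×106×10³) + 1/(1950×112×10³) = 1.356×10⁻⁸ N⁻¹.
P = 0.001241 / 1.356×10⁻⁸ = 91480 N = 91.48 kN.
σ_{cast iron} = P/A₂ = 91480/1950 = 46.91 MPa, tensile.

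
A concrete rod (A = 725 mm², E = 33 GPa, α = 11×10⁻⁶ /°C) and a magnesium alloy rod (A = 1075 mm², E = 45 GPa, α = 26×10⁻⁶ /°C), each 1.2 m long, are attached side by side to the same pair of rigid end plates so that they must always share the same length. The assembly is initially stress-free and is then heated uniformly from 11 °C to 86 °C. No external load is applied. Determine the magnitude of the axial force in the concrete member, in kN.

P ≈ 18 kN (tensile in the concrete)

Both members must finish at the same length. With the larger α, the magnesium alloy tends to over-expand; the plates restrain it, putting the magnesium alloy in compression and the concrete in tension. With no external load the two internal forces are equal and opposite, magnitude P.
Setting the final lengths equal and cancelling L: (α₁ − α₂)ΔT = P/(A₁E₁) + P/(A₂E₂).
|α₁ − α₂|·ΔT = 15×10⁻⁶ × 75 = 0.001125.
1/(A₁E₁) + 1/(A₂E₂) = 1/(725×33×10³) + 1/(1075×45×10³) = 6.247×10⁻⁸ N⁻¹.
P = 0.001125 / 6.247×10⁻⁸ = 18010 N = 18.01 kN.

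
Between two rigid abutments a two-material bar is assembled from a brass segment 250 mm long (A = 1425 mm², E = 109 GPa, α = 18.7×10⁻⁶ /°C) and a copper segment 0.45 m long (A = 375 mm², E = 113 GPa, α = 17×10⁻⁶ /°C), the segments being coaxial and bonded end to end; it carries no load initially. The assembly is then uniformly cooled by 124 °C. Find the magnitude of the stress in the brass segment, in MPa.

If the supports were absent, the total length change would be Σ αᵢΔT Lᵢ = 18.7×10⁻⁶×124×250 + 17×10⁻⁶×124×450 = 1.528 mm.
Since the ends are fixed, an axial force P builds up, equal in every segment, with P · Σ Lᵢ/(AᵢEᵢ) = δ_free.
The series flexibility is Σ Lᵢ/(AᵢEᵢ) = 250/(1425×109×10³) + 450/(375×113×10³) = 1.223×10⁻⁵ mm/N.
P = 1.528 / 1.223×10⁻⁵ = 125000 N = 125 kN, tensile.
σ_{brass} = P / A = 125000 / 1425 = 87.7 MPa.

σ ≈ 87.7 MPa (tensile)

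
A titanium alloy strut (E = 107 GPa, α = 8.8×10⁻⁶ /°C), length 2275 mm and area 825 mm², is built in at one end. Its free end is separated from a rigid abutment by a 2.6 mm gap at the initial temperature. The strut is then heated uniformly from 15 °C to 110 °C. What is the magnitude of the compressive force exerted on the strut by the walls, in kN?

P ≈ 0 kN

If the wall were absent the strut would grow by αΔT L = 8.8×10⁻⁶ × 95 × 2275 = 1.902 mm.
Since δ_free = 1.9 mm is less than the 2.6 mm gap, the strut never touches the wall. No axial force develops.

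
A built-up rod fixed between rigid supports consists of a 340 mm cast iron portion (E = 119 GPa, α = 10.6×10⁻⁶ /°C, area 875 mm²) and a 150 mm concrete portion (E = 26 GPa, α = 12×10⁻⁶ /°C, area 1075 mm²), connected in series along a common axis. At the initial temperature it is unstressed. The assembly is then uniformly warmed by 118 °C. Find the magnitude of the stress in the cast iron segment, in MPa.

σ ≈ 84.4 MPa (compressive)

With the walls removed the bar would change length by δ_free = Σ αᵢΔT Lᵢ = 10.6×10⁻⁶×118×340 + 12×10⁻⁶×118×150 = 0.6377 mm.
The rigid supports impose zero overall length change; the single axial force P common to all segments must satisfy P Σ Lᵢ/(AᵢEᵢ) = δ_free.
Σ Lᵢ/(AᵢEᵢ) = 340/(875×119×10³) + 150/(1075×26×10³) = 8.632×10⁻⁶ mm/N.
P = 0.6377 / 8.632×10⁻⁶ = 73870 N = 73.87 kN, compressive.
σ_{cast iron} = P / A = 73870 / 875 = 84.43 MPa.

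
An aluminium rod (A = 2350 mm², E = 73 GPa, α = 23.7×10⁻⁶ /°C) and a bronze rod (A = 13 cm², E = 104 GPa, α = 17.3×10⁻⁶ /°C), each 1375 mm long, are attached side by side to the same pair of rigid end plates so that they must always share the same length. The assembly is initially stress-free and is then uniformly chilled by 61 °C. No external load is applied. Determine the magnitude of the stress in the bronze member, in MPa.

σ ≈ 22.7 MPa (compressive)

Both members must finish at the same length. With the larger α, the aluminium tends to over-contract; the plates restrain it, putting the aluminium in tension and the bronze in compression. With no external load the two internal forces are equal and opposite, magnitude P.
Compatibility of the two members (thermal + elastic change equal): (α₁ − α₂)ΔT = P·[1/(A₁E₁) + 1/(A₂E₂)].
|α₁ − α₂|·ΔT = 6.4×10⁻⁶ × 61 = 0.0003904.
1/(A₁E₁) + 1/(A₂E₂) = 1/(2350×73×10³) + 1/(1300×104×10³) = 1.323×10⁻⁸ N⁻¹.
P = 0.0003904 / 1.323×10⁻⁸ = 29520 N = 29.52 kN.
σ_{bronze} = P/A₂ = 29520/1300 = 22.71 MPa, compressive.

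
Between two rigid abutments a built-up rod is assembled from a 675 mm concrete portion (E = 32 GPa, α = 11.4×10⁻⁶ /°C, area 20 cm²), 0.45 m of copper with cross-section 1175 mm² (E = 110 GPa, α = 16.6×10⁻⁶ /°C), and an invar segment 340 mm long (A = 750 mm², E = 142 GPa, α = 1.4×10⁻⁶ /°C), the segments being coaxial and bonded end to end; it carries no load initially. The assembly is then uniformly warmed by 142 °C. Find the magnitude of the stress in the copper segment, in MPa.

Free thermal expansion of the whole bar: Σ αᵢΔT Lᵢ = 11.4×10⁻⁶×142×675 + 16.6×10⁻⁶×142×450 + 1.4×10⁻⁶×142×340 = 2.221 mm.
Since the ends are fixed, an axial force P builds up, equal in every segment, with P · Σ Lᵢ/(AᵢEᵢ) = δ_free.
The series flexibility is Σ Lᵢ/(AᵢEᵢ) = 675/(2000×32×10³) + 450/(1175×110×10³) + 340/(750×142×10³) = 1.722×10⁻⁵ mm/N.
So P = 2.221 / 1.722×10⁻⁵ = 129 kN, compressive.
σ_{copper} = P / A = 129000 / 1175 = 109.8 MPa.

σ ≈ 110 MPa (compressive)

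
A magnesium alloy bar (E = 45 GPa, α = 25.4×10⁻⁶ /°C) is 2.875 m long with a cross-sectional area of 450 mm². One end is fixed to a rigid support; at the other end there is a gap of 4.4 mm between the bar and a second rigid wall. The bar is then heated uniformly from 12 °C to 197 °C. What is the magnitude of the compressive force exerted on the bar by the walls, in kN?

P ≈ 64.2 kN

If the wall were absent the bar would grow by αΔT L = 25.4×10⁻⁶ × 185 × 2875 = 13.51 mm.
After closing the 4.4 mm clearance, 13.51 − 4.4 = 9.11 mm of expansion remains to be suppressed by the wall.
Compatibility: PL/(AE) = 9.11 mm, so σ = P/A = E × (9.11/2875) = 142.6 MPa.
Force on the wall = σA = 142.6 × 450 mm² = 64.16 kN.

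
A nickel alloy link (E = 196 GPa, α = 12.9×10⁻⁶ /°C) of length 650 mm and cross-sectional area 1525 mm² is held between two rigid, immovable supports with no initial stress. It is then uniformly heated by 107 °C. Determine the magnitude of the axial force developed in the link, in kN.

With zero net strain, σ = E·αΔT = 196 GPa × 12.9×10⁻⁶ × 107 = 270.5 MPa.
P = AEαΔT = 1525 × 196×10³ × 12.9×10⁻⁶ × 107 = 412.6 kN (compressive).

P ≈ 413 kN (compressive)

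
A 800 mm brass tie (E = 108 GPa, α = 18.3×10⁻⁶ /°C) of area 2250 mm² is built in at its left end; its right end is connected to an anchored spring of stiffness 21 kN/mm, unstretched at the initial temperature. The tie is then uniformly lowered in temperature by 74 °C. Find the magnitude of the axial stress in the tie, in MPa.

σ ≈ 9.46 MPa (tensile)

The unrestrained thermal change is αΔT L = 18.3×10⁻⁶ × 74 × 800 = 1.083 mm.
With a force P in the spring, the elastic change of the tie is PL/(AE) and that of the spring is P/k; compatibility requires their sum to equal δ_free.
P [ L/(AE) + 1/k ] = δ_free → P [ 800/(2250×108×10³) + 1/(21×10³) ] = 1.083.
P = 1.083 / 5.091×10⁻⁵ = 21280 N.
σ = P/A = 21280/2250 = 9.458 MPa.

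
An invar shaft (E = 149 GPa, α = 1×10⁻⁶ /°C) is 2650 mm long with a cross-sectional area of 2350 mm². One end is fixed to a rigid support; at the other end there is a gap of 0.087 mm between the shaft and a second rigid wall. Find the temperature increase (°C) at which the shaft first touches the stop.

ΔT ≈ 32.8 °C

The gap closes when αΔT L = 0.087 mm, since the shaft is still unstressed at that instant.
ΔT = 0.087 / (1×10⁻⁶ × 2650) = 32.83 °C.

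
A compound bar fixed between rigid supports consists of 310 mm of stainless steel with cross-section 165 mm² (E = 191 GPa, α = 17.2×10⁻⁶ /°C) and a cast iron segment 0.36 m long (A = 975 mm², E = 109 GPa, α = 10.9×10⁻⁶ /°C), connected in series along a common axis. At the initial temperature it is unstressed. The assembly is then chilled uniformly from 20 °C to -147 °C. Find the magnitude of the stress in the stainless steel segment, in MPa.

σ ≈ 708 MPa (tensile)

With the walls removed the bar would change length by δ_free = Σ αᵢΔT Lᵢ = 17.2×10⁻⁶×167×310 + 10.9×10⁻⁶×167×360 = 1.546 mm.
The walls prevent any net length change, so an axial force P (same in every segment) develops. Compatibility: P · Σ Lᵢ/(AᵢEᵢ) = δ_free.
The series flexibility is Σ Lᵢ/(AᵢEᵢ) = 310/(165×191×10³) + 360/(975×109×10³) = 1.322×10⁻⁵ mm/N.
P = 1.546 / 1.322×10⁻⁵ = 116900 N = 116.9 kN, tensile.
σ_{stainless steel} = P / A = 116900 / 165 = 708.4 MPa.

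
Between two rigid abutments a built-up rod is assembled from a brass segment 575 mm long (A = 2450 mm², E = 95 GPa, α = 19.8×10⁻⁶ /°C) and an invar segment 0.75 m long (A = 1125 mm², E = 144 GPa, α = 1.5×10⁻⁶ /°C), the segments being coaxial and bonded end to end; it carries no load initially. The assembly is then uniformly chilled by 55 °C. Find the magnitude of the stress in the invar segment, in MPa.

σ ≈ 86.1 MPa (tensile)

With the walls removed the bar would change length by δ_free = Σ αᵢΔT Lᵢ = 19.8×10⁻⁶×55×575 + 1.5×10⁻⁶×55×750 = 0.688 mm.
The rigid supports impose zero overall length change; the single axial force P common to all segments must satisfy P Σ Lᵢ/(AᵢEᵢ) = δ_free.
The series flexibility is Σ Lᵢ/(AᵢEᵢ) = 575/(2450×95×10³) + 750/(1125×144×10³) = 7.1×10⁻⁶ mm/N.
So P = 0.688 / 7.1×10⁻⁶ = 96.91 kN, tensile.
σ_{invar} = P / A = 96910 / 1125 = 86.14 MPa.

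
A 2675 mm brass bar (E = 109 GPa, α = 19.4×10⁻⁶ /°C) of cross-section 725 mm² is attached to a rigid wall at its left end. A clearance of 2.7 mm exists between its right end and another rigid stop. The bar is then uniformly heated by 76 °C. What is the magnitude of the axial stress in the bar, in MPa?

Free thermal elongation = αΔT L = 19.4×10⁻⁶ × 76 × 2675 = 3.944 mm.
After closing the 2.7 mm clearance, 3.944 − 2.7 = 1.244 mm of expansion remains to be suppressed by the wall.
Compatibility: PL/(AE) = 1.244 mm, so σ = P/A = E × (1.244/2675) = 50.69 MPa.

σ ≈ 50.7 MPa (compressive)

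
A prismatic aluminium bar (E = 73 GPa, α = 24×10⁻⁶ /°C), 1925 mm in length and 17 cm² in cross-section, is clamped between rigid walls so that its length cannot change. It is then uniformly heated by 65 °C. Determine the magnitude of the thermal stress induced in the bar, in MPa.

σ ≈ 114 MPa (compressive)

With length fixed, the mechanical strain must cancel the thermal strain αΔT = 24×10⁻⁶ × 65 = 1560×10⁻⁶.
The stress required to suppress this strain is σ = Eε = 73×10³ × 1560×10⁻⁶ = 113.9 MPa, compressive since the bar is trying to expand.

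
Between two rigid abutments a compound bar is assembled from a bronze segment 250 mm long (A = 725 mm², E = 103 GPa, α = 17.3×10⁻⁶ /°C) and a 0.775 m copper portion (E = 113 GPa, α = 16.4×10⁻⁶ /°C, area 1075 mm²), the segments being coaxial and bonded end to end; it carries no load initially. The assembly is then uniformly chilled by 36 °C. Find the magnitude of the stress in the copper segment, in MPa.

If the supports were absent, the total length change would be Σ αᵢΔT Lᵢ = 17.3×10⁻⁶×36×250 + 16.4×10⁻⁶×36×775 = 0.6133 mm.
The walls prevent any net length change, so an axial force P (same in every segment) develops. Compatibility: P · Σ Lᵢ/(AᵢEᵢ) = δ_free.
The series flexibility is Σ Lᵢ/(AᵢEᵢ) = 250/(725×103×10³) + 775/(1075×113×10³) = 9.728×10⁻⁶ mm/N.
So P = 0.6133 / 9.728×10⁻⁶ = 63.04 kN, tensile.
σ_{copper} = P / A = 63040 / 1075 = 58.64 MPa.

σ ≈ 58.6 MPa (tensile)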